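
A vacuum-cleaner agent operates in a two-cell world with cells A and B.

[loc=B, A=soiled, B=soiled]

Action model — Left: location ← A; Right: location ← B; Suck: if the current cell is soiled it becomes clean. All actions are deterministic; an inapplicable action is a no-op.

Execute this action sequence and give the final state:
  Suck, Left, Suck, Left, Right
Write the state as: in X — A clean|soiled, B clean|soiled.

in B — A clean, B clean

[1] after Suck: in B — A soiled, B clean
[2] after Left: in A — A soiled, B clean
[3] after Suck: in A — A clean, B clean
[4] after Left: in A — A clean, B clean
[5] after Right: in B — A clean, B clean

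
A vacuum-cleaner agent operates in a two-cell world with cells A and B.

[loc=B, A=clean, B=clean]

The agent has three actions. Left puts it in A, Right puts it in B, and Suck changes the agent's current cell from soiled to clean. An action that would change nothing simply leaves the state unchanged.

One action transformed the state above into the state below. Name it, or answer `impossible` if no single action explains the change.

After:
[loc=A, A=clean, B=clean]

try  Left: <A|clean|clean>  ← match
try Right: <B|clean|clean>
try  Suck: <B|clean|clean>

Left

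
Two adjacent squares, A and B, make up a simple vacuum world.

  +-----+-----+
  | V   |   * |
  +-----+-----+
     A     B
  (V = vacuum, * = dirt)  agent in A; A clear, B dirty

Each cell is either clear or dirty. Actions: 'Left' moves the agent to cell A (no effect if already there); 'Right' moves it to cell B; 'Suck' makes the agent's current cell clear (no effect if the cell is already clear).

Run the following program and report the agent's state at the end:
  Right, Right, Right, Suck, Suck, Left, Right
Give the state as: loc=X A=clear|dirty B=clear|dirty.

loc=B A=clear B=clear

t=1 Right ⇒ loc=B A=clear B=dirty
t=2 Right ⇒ loc=B A=clear B=dirty
t=3 Right ⇒ loc=B A=clear B=dirty
t=4 Suck ⇒ loc=B A=clear B=clear
t=5 Suck ⇒ loc=B A=clear B=clear
t=6 Left ⇒ loc=A A=clear B=clear
t=7 Right ⇒ loc=B A=clear B=clear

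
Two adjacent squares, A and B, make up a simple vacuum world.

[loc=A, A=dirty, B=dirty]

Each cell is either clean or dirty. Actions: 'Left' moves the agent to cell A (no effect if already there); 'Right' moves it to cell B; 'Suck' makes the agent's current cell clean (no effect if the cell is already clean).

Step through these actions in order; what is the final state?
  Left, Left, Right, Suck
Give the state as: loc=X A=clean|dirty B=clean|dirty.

1) do Left; now loc=A A=dirty B=dirty
2) do Left; now loc=A A=dirty B=dirty
3) do Right; now loc=B A=dirty B=dirty
4) do Suck; now loc=B A=dirty B=clean

loc=B A=dirty B=clean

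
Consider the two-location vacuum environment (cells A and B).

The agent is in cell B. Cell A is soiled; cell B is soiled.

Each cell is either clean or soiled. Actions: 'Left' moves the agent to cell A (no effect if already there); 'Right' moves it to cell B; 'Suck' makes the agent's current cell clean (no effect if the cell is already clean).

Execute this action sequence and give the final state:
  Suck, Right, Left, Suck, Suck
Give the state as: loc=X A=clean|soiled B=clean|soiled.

Suck (#1): loc=B A=soiled B=clean
Right (#2): loc=B A=soiled B=clean
Left (#3): loc=A A=soiled B=clean
Suck (#4): loc=A A=clean B=clean
Suck (#5): loc=A A=clean B=clean

loc=A A=clean B=clean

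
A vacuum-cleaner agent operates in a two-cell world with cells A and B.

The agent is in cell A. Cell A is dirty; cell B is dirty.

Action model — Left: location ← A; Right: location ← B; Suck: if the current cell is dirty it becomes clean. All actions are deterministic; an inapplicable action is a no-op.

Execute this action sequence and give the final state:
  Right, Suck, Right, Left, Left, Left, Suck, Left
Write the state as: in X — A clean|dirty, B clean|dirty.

in A — A clean, B clean

1) do Right; now in B — A dirty, B dirty
2) do Suck; now in B — A dirty, B clean
3) do Right; now in B — A dirty, B clean
4) do Left; now in A — A dirty, B clean
5) do Left; now in A — A dirty, B clean
6) do Left; now in A — A dirty, B clean
7) do Suck; now in A — A clean, B clean
8) do Left; now in A — A clean, B clean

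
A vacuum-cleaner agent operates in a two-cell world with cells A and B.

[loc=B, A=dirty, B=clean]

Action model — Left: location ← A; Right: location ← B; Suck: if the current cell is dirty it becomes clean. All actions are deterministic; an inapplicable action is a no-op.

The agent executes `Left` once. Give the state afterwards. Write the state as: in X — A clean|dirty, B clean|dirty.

start: in B — A dirty, B clean
Left (#1): in A — A dirty, B clean

in A — A dirty, B clean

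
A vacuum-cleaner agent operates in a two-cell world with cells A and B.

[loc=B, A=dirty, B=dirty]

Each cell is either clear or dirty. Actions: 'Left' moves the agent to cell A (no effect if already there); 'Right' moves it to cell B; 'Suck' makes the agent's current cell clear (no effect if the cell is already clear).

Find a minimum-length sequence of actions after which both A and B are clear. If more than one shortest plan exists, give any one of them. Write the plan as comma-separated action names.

Suck, Left, Suck

1) do Suck; now loc=B A=dirty B=clear
2) do Left; now loc=A A=dirty B=clear
3) do Suck; now loc=A A=clear B=clear
min 3: Suck B + move + Suck A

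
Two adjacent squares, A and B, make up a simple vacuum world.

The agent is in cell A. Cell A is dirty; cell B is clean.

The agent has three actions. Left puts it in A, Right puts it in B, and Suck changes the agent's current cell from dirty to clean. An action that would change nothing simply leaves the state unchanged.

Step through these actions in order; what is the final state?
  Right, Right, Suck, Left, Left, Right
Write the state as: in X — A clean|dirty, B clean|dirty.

1) do Right; now in B — A dirty, B clean
2) do Right; now in B — A dirty, B clean
3) do Suck; now in B — A dirty, B clean
4) do Left; now in A — A dirty, B clean
5) do Left; now in A — A dirty, B clean
6) do Right; now in B — A dirty, B clean

in B — A dirty, B clean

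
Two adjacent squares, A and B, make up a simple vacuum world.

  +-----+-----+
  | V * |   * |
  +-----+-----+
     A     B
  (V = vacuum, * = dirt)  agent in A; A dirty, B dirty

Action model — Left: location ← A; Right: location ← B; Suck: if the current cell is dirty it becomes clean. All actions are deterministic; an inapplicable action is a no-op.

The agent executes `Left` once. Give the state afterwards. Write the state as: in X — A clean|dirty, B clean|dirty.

start: in A — A dirty, B dirty
Left (#1): in A — A dirty, B dirty

in A — A dirty, B dirty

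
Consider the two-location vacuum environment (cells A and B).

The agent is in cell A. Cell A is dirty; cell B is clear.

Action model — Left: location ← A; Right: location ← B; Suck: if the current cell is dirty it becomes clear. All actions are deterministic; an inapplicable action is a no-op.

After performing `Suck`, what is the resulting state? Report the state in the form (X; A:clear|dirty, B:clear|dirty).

(A; A:clear, B:clear)

start: (A; A:dirty, B:clear)
1. Suck → (A; A:clear, B:clear)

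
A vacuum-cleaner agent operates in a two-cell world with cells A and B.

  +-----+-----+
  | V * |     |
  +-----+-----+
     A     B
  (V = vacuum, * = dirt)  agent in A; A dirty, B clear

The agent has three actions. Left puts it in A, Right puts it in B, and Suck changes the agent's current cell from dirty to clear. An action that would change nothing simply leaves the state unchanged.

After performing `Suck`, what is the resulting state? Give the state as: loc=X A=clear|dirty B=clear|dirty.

start: loc=A A=dirty B=clear
step 1/1 (Suck): loc=A A=clear B=clear

loc=A A=clear B=clear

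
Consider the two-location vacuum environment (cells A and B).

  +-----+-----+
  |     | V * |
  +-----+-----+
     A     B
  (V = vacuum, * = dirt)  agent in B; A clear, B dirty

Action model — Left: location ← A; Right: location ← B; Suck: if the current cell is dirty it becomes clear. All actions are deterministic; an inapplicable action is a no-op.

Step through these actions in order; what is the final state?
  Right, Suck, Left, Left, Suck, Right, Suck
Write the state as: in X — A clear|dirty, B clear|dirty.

1. Right → in B — A clear, B dirty
2. Suck → in B — A clear, B clear
3. Left → in A — A clear, B clear
4. Left → in A — A clear, B clear
5. Suck → in A — A clear, B clear
6. Right → in B — A clear, B clear
7. Suck → in B — A clear, B clear

in B — A clear, B clear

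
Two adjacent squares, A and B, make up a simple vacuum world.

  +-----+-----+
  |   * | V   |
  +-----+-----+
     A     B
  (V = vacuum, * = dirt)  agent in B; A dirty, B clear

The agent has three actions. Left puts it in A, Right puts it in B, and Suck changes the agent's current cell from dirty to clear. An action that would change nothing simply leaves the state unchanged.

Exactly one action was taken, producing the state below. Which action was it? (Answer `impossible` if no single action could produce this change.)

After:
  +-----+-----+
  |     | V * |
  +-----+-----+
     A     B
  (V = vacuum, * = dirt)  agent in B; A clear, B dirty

try  Left: <A|dirty|clear>
try Right: <B|dirty|clear>
try  Suck: <B|dirty|clear>
no single action produces the after-state

impossible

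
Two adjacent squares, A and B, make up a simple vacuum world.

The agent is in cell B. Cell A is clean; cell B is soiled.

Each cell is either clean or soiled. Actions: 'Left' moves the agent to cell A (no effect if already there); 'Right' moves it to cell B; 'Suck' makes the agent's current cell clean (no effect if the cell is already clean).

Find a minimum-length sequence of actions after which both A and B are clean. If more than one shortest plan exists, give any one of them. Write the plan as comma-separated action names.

Suck

1. Suck → loc=B A=clean B=clean
min 1: B is soiled, one Suck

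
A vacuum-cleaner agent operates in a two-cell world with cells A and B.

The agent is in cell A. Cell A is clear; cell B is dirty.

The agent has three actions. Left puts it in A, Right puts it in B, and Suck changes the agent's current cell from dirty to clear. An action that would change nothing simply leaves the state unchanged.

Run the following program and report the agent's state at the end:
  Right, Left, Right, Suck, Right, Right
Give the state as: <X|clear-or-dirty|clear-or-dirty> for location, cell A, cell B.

Right (#1): <B|clear|dirty>
Left (#2): <A|clear|dirty>
Right (#3): <B|clear|dirty>
Suck (#4): <B|clear|clear>
Right (#5): <B|clear|clear>
Right (#6): <B|clear|clear>

<B|clear|clear>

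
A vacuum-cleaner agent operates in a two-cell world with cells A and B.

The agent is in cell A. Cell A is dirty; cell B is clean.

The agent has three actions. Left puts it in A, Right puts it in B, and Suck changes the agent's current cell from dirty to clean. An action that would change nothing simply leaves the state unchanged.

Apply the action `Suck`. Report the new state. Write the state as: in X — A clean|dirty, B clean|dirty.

start: in A — A dirty, B clean
Suck (#1): in A — A clean, B clean

in A — A clean, B clean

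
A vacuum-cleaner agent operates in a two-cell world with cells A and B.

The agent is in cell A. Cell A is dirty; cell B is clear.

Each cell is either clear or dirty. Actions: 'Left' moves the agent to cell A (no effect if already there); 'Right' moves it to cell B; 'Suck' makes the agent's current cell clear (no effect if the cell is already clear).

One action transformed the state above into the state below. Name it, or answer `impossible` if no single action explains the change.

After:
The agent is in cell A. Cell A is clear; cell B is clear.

Suck

try  Left: in A — A dirty, B clear
try Right: in B — A dirty, B clear
try  Suck: in A — A clear, B clear  ← match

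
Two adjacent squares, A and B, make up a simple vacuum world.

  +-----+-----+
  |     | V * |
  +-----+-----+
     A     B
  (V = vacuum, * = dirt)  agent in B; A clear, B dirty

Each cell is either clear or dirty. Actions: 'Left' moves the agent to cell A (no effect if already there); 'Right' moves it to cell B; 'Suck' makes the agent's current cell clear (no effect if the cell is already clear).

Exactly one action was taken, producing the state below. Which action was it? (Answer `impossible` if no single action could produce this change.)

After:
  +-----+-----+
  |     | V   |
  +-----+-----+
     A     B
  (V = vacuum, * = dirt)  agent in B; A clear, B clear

Suck

try  Left: (A; A:clear, B:dirty)
try Right: (B; A:clear, B:dirty)
try  Suck: (B; A:clear, B:clear)  ← match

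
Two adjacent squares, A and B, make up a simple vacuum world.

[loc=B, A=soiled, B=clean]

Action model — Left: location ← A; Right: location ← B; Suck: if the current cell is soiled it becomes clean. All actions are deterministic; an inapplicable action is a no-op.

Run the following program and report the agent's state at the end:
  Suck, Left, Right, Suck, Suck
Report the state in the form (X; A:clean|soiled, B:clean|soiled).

(B; A:soiled, B:clean)

1. Suck → (B; A:soiled, B:clean)
2. Left → (A; A:soiled, B:clean)
3. Right → (B; A:soiled, B:clean)
4. Suck → (B; A:soiled, B:clean)
5. Suck → (B; A:soiled, B:clean)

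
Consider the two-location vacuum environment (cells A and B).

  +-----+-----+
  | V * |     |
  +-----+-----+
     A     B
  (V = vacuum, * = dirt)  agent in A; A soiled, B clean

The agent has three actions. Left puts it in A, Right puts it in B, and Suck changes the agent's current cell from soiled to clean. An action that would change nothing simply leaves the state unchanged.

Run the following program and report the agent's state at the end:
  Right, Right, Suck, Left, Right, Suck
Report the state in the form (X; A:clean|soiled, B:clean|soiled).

t=1 Right ⇒ (B; A:soiled, B:clean)
t=2 Right ⇒ (B; A:soiled, B:clean)
t=3 Suck ⇒ (B; A:soiled, B:clean)
t=4 Left ⇒ (A; A:soiled, B:clean)
t=5 Right ⇒ (B; A:soiled, B:clean)
t=6 Suck ⇒ (B; A:soiled, B:clean)

(B; A:soiled, B:clean)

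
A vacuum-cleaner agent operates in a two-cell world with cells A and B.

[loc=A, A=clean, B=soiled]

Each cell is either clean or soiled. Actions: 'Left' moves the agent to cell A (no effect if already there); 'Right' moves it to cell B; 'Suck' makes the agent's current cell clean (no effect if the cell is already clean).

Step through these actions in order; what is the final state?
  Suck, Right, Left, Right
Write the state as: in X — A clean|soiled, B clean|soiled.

[1] after Suck: in A — A clean, B soiled
[2] after Right: in B — A clean, B soiled
[3] after Left: in A — A clean, B soiled
[4] after Right: in B — A clean, B soiled

in B — A clean, B soiled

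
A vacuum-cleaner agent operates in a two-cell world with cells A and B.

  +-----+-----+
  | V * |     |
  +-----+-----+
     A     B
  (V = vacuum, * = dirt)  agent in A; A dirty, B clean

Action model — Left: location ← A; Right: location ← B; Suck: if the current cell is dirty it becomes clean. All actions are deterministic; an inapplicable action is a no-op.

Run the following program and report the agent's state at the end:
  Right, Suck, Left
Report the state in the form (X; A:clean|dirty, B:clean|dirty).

(A; A:dirty, B:clean)

1) do Right; now (B; A:dirty, B:clean)
2) do Suck; now (B; A:dirty, B:clean)
3) do Left; now (A; A:dirty, B:clean)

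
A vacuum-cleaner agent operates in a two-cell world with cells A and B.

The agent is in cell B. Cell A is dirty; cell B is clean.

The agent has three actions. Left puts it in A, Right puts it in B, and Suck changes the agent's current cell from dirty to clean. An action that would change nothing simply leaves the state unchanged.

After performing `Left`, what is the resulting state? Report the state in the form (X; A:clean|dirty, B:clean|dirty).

start: (B; A:dirty, B:clean)
Left (#1): (A; A:dirty, B:clean)

(A; A:dirty, B:clean)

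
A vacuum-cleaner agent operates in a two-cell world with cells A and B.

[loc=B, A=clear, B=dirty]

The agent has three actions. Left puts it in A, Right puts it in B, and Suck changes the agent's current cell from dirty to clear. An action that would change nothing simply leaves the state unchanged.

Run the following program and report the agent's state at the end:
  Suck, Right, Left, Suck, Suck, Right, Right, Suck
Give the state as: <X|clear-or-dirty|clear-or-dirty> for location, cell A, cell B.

t=1 Suck ⇒ <B|clear|clear>
t=2 Right ⇒ <B|clear|clear>
t=3 Left ⇒ <A|clear|clear>
t=4 Suck ⇒ <A|clear|clear>
t=5 Suck ⇒ <A|clear|clear>
t=6 Right ⇒ <B|clear|clear>
t=7 Right ⇒ <B|clear|clear>
t=8 Suck ⇒ <B|clear|clear>

<B|clear|clear>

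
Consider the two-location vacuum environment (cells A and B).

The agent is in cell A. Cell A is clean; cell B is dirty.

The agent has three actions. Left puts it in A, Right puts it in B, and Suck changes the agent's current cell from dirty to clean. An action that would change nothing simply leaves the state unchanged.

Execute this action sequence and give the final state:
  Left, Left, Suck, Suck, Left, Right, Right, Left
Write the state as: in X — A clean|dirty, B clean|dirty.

[1] after Left: in A — A clean, B dirty
[2] after Left: in A — A clean, B dirty
[3] after Suck: in A — A clean, B dirty
[4] after Suck: in A — A clean, B dirty
[5] after Left: in A — A clean, B dirty
[6] after Right: in B — A clean, B dirty
[7] after Right: in B — A clean, B dirty
[8] after Left: in A — A clean, B dirty

in A — A clean, B dirty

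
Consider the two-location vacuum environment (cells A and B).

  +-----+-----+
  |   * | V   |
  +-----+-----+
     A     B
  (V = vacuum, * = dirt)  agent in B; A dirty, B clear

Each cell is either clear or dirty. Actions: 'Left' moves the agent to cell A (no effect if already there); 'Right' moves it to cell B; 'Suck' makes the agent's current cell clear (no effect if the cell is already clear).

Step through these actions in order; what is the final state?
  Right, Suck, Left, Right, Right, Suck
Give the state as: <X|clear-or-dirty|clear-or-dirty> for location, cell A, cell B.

<B|dirty|clear>

1) do Right; now <B|dirty|clear>
2) do Suck; now <B|dirty|clear>
3) do Left; now <A|dirty|clear>
4) do Right; now <B|dirty|clear>
5) do Right; now <B|dirty|clear>
6) do Suck; now <B|dirty|clear>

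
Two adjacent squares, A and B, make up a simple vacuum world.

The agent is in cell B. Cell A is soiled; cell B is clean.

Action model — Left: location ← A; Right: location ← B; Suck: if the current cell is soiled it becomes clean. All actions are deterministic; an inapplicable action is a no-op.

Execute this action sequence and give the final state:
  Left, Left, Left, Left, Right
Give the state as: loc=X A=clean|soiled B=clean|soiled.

1) do Left; now loc=A A=soiled B=clean
2) do Left; now loc=A A=soiled B=clean
3) do Left; now loc=A A=soiled B=clean
4) do Left; now loc=A A=soiled B=clean
5) do Right; now loc=B A=soiled B=clean

loc=B A=soiled B=clean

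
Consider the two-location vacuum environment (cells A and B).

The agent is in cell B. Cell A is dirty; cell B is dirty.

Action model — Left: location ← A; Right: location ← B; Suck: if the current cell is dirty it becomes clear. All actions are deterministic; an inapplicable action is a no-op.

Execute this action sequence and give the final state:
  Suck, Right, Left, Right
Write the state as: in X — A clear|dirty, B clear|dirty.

in B — A dirty, B clear

t=1 Suck ⇒ in B — A dirty, B clear
t=2 Right ⇒ in B — A dirty, B clear
t=3 Left ⇒ in A — A dirty, B clear
t=4 Right ⇒ in B — A dirty, B clear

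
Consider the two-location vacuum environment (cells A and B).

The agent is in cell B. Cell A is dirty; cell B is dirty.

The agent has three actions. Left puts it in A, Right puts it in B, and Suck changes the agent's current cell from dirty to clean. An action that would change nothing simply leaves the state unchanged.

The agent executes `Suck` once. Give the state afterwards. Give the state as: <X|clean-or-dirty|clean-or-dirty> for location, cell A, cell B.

start: <B|dirty|dirty>
[1] after Suck: <B|dirty|clean>

<B|dirty|clean>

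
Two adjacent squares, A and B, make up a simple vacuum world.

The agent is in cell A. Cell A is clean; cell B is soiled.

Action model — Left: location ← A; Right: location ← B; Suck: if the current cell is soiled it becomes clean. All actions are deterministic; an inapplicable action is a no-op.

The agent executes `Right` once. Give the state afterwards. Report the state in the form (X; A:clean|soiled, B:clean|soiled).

(B; A:clean, B:soiled)

start: (A; A:clean, B:soiled)
[1] after Right: (B; A:clean, B:soiled)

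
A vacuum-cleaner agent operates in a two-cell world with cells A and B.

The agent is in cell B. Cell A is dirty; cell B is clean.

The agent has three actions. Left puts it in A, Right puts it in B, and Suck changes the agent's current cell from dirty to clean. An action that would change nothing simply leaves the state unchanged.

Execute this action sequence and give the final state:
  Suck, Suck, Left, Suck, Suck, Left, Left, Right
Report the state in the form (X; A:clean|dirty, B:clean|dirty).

1. Suck → (B; A:dirty, B:clean)
2. Suck → (B; A:dirty, B:clean)
3. Left → (A; A:dirty, B:clean)
4. Suck → (A; A:clean, B:clean)
5. Suck → (A; A:clean, B:clean)
6. Left → (A; A:clean, B:clean)
7. Left → (A; A:clean, B:clean)
8. Right → (B; A:clean, B:clean)

(B; A:clean, B:clean)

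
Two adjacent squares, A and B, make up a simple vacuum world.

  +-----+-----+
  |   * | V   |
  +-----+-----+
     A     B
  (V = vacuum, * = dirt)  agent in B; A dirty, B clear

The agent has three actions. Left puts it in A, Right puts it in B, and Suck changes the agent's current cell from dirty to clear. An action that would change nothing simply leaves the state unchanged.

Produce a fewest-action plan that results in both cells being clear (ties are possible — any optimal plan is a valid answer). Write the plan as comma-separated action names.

Left, Suck

1) do Left; now <A|dirty|clear>
2) do Suck; now <A|clear|clear>
min 2: go A then Suck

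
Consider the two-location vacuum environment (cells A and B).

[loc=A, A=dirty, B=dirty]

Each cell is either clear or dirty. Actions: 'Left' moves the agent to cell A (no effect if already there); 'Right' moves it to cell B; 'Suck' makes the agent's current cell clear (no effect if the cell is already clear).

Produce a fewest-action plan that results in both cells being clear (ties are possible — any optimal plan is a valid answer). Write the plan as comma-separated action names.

t=1 Suck ⇒ <A|clear|dirty>
t=2 Right ⇒ <B|clear|dirty>
t=3 Suck ⇒ <B|clear|clear>
min 3: Suck A + move + Suck B

Suck, Right, Suck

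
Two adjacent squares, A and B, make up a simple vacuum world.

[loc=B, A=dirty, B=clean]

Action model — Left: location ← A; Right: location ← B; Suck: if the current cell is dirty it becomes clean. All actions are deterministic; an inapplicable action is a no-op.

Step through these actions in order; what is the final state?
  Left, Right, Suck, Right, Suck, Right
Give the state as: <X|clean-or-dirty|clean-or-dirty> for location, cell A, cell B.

<B|dirty|clean>

t=1 Left ⇒ <A|dirty|clean>
t=2 Right ⇒ <B|dirty|clean>
t=3 Suck ⇒ <B|dirty|clean>
t=4 Right ⇒ <B|dirty|clean>
t=5 Suck ⇒ <B|dirty|clean>
t=6 Right ⇒ <B|dirty|clean>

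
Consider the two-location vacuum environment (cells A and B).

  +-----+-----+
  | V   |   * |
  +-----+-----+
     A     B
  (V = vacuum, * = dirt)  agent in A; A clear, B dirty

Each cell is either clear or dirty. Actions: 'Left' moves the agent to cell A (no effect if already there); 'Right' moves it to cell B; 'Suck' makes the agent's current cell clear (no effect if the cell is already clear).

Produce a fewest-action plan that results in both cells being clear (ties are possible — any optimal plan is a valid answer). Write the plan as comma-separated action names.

t=1 Right ⇒ in B — A clear, B dirty
t=2 Suck ⇒ in B — A clear, B clear
min 2: go B then Suck

Right, Suck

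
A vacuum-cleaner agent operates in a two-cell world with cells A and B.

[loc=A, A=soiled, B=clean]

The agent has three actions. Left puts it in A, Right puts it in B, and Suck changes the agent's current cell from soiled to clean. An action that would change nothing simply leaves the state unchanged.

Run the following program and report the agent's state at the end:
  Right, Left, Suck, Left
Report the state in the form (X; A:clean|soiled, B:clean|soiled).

(A; A:clean, B:clean)

t=1 Right ⇒ (B; A:soiled, B:clean)
t=2 Left ⇒ (A; A:soiled, B:clean)
t=3 Suck ⇒ (A; A:clean, B:clean)
t=4 Left ⇒ (A; A:clean, B:clean)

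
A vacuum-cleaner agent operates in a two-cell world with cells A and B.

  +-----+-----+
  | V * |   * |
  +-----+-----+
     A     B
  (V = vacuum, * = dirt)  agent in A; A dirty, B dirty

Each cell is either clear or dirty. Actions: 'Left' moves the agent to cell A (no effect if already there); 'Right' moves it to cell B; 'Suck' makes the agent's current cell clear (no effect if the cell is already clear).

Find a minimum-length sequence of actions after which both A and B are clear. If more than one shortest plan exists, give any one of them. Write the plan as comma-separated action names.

step 1/3 (Suck): loc=A A=clear B=dirty
step 2/3 (Right): loc=B A=clear B=dirty
step 3/3 (Suck): loc=B A=clear B=clear
min 3: Suck A + move + Suck B

Suck, Right, Suck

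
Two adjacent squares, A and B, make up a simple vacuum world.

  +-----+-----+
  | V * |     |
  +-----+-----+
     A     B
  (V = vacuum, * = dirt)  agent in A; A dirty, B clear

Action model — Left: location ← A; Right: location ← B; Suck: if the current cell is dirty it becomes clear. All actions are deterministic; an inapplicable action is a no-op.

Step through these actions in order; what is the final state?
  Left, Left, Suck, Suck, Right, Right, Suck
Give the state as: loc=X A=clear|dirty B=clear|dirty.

Left (#1): loc=A A=dirty B=clear
Left (#2): loc=A A=dirty B=clear
Suck (#3): loc=A A=clear B=clear
Suck (#4): loc=A A=clear B=clear
Right (#5): loc=B A=clear B=clear
Right (#6): loc=B A=clear B=clear
Suck (#7): loc=B A=clear B=clear

loc=B A=clear B=clear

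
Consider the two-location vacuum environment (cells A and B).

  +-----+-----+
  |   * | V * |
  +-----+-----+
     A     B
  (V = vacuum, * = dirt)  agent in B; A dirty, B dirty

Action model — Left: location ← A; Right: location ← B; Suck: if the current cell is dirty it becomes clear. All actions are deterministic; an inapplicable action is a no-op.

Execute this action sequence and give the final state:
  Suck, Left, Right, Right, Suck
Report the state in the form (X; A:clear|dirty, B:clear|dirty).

1. Suck → (B; A:dirty, B:clear)
2. Left → (A; A:dirty, B:clear)
3. Right → (B; A:dirty, B:clear)
4. Right → (B; A:dirty, B:clear)
5. Suck → (B; A:dirty, B:clear)

(B; A:dirty, B:clear)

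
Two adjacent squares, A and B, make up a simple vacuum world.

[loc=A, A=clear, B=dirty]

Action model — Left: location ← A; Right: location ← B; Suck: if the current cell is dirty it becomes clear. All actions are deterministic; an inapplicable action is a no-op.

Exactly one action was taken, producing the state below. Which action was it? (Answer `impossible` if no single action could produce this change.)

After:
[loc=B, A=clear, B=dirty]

Right

try  Left: in A — A clear, B dirty
try Right: in B — A clear, B dirty  ← match
try  Suck: in A — A clear, B dirty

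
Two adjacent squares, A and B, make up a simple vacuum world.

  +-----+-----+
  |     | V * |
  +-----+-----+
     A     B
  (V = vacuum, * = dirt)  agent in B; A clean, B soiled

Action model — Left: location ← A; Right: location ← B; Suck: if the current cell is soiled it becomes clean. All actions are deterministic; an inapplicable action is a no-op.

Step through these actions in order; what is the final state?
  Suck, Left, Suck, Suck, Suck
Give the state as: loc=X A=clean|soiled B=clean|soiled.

loc=A A=clean B=clean

1) do Suck; now loc=B A=clean B=clean
2) do Left; now loc=A A=clean B=clean
3) do Suck; now loc=A A=clean B=clean
4) do Suck; now loc=A A=clean B=clean
5) do Suck; now loc=A A=clean B=clean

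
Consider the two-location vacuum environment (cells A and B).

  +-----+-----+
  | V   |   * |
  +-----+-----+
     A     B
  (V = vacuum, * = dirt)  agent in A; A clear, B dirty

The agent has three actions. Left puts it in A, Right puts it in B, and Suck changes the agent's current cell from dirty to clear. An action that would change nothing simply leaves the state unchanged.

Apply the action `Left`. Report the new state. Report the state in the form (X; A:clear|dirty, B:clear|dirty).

(A; A:clear, B:dirty)

start: (A; A:clear, B:dirty)
1) do Left; now (A; A:clear, B:dirty)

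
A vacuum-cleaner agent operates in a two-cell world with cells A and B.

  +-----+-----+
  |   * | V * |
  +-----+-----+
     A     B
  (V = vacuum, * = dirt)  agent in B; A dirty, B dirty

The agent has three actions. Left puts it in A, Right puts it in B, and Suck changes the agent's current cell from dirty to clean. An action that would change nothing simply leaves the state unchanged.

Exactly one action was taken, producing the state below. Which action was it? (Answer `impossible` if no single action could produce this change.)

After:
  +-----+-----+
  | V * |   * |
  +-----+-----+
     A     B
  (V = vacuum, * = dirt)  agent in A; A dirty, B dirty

Left

try  Left: <A|dirty|dirty>  ← match
try Right: <B|dirty|dirty>
try  Suck: <B|dirty|clean>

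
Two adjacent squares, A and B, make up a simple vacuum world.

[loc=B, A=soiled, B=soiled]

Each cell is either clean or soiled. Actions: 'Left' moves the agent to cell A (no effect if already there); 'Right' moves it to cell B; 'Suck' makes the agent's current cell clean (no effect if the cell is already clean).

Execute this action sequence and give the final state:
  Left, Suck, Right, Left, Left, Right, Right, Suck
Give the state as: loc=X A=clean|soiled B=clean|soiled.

loc=B A=clean B=clean

t=1 Left ⇒ loc=A A=soiled B=soiled
t=2 Suck ⇒ loc=A A=clean B=soiled
t=3 Right ⇒ loc=B A=clean B=soiled
t=4 Left ⇒ loc=A A=clean B=soiled
t=5 Left ⇒ loc=A A=clean B=soiled
t=6 Right ⇒ loc=B A=clean B=soiled
t=7 Right ⇒ loc=B A=clean B=soiled
t=8 Suck ⇒ loc=B A=clean B=clean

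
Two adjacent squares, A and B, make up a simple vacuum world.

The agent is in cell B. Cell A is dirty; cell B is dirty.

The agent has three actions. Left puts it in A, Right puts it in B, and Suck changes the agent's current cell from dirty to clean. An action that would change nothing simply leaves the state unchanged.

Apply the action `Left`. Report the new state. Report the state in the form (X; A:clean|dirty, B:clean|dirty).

start: (B; A:dirty, B:dirty)
Left (#1): (A; A:dirty, B:dirty)

(A; A:dirty, B:dirty)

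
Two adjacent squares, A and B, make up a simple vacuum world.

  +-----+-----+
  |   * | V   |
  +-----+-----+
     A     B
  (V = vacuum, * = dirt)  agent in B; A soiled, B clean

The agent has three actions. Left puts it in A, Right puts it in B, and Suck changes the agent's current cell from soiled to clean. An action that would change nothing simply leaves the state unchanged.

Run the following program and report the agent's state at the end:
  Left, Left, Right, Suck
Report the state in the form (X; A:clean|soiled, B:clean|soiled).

step 1/4 (Left): (A; A:soiled, B:clean)
step 2/4 (Left): (A; A:soiled, B:clean)
step 3/4 (Right): (B; A:soiled, B:clean)
step 4/4 (Suck): (B; A:soiled, B:clean)

(B; A:soiled, B:clean)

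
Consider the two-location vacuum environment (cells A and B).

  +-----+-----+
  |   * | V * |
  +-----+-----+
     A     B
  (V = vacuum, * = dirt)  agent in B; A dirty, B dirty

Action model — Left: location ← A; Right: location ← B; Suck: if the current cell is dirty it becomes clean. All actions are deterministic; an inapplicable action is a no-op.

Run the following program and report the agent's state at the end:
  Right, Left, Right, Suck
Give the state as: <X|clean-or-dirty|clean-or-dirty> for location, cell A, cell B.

step 1/4 (Right): <B|dirty|dirty>
step 2/4 (Left): <A|dirty|dirty>
step 3/4 (Right): <B|dirty|dirty>
step 4/4 (Suck): <B|dirty|clean>

<B|dirty|clean>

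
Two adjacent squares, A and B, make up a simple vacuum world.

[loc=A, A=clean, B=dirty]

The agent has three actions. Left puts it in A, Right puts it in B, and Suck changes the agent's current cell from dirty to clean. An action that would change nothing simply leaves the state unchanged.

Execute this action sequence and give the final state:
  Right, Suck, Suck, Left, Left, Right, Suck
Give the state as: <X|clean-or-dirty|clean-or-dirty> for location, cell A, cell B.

step 1/7 (Right): <B|clean|dirty>
step 2/7 (Suck): <B|clean|clean>
step 3/7 (Suck): <B|clean|clean>
step 4/7 (Left): <A|clean|clean>
step 5/7 (Left): <A|clean|clean>
step 6/7 (Right): <B|clean|clean>
step 7/7 (Suck): <B|clean|clean>

<B|clean|clean>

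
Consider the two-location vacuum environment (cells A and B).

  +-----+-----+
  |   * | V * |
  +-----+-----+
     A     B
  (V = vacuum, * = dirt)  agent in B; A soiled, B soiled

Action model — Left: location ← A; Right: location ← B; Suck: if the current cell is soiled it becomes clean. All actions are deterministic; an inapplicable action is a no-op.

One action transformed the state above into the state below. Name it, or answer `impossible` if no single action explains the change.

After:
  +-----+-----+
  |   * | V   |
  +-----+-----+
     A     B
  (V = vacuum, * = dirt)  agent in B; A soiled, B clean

Suck

try  Left: loc=A A=soiled B=soiled
try Right: loc=B A=soiled B=soiled
try  Suck: loc=B A=soiled B=clean  ← match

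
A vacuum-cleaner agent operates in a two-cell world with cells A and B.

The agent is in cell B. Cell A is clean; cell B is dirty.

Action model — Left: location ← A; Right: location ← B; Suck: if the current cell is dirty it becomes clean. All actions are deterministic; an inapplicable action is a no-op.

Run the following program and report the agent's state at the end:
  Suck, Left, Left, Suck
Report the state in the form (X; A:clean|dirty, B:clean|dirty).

(A; A:clean, B:clean)

t=1 Suck ⇒ (B; A:clean, B:clean)
t=2 Left ⇒ (A; A:clean, B:clean)
t=3 Left ⇒ (A; A:clean, B:clean)
t=4 Suck ⇒ (A; A:clean, B:clean)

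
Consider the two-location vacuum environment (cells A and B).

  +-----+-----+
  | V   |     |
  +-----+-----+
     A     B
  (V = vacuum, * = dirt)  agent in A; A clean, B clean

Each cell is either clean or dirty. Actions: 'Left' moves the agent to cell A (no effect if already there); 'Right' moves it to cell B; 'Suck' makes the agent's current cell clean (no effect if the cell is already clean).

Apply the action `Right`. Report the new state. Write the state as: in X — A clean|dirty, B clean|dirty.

in B — A clean, B clean

start: in A — A clean, B clean
Right (#1): in B — A clean, B clean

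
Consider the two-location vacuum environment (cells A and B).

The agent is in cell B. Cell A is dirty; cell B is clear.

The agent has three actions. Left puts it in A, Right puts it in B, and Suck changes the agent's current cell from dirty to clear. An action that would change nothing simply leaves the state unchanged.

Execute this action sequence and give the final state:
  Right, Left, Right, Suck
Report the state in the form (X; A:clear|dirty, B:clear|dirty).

(B; A:dirty, B:clear)

[1] after Right: (B; A:dirty, B:clear)
[2] after Left: (A; A:dirty, B:clear)
[3] after Right: (B; A:dirty, B:clear)
[4] after Suck: (B; A:dirty, B:clear)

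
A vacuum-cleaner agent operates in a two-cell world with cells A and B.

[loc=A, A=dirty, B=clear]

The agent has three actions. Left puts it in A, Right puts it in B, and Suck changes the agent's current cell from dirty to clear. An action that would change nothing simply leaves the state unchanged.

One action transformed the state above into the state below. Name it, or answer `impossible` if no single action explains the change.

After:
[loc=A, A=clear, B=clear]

Suck

try  Left: in A — A dirty, B clear
try Right: in B — A dirty, B clear
try  Suck: in A — A clear, B clear  ← match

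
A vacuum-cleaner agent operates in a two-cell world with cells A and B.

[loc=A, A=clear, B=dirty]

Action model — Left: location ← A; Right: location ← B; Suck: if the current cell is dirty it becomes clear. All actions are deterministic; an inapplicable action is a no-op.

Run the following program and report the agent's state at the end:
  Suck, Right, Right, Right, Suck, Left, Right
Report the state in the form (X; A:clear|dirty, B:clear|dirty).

1. Suck → (A; A:clear, B:dirty)
2. Right → (B; A:clear, B:dirty)
3. Right → (B; A:clear, B:dirty)
4. Right → (B; A:clear, B:dirty)
5. Suck → (B; A:clear, B:clear)
6. Left → (A; A:clear, B:clear)
7. Right → (B; A:clear, B:clear)

(B; A:clear, B:clear)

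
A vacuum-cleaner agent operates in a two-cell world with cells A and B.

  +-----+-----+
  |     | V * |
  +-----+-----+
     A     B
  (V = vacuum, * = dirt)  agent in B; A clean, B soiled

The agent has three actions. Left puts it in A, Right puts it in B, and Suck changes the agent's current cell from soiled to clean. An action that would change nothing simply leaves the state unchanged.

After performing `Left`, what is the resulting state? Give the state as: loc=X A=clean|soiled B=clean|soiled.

loc=A A=clean B=soiled

start: loc=B A=clean B=soiled
t=1 Left ⇒ loc=A A=clean B=soiled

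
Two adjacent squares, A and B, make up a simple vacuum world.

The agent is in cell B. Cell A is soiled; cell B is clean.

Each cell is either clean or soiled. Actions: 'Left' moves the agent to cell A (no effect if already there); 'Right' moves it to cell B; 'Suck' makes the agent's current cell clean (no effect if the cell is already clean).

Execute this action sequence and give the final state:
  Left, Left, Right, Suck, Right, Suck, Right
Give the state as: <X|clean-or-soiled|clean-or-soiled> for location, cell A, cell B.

<B|soiled|clean>

step 1/7 (Left): <A|soiled|clean>
step 2/7 (Left): <A|soiled|clean>
step 3/7 (Right): <B|soiled|clean>
step 4/7 (Suck): <B|soiled|clean>
step 5/7 (Right): <B|soiled|clean>
step 6/7 (Suck): <B|soiled|clean>
step 7/7 (Right): <B|soiled|clean>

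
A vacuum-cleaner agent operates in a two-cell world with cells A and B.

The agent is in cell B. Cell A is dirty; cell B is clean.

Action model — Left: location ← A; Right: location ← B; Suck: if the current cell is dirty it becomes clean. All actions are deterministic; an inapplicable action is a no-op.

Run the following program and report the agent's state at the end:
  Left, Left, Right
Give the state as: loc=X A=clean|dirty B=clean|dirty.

1. Left → loc=A A=dirty B=clean
2. Left → loc=A A=dirty B=clean
3. Right → loc=B A=dirty B=clean

loc=B A=dirty B=clean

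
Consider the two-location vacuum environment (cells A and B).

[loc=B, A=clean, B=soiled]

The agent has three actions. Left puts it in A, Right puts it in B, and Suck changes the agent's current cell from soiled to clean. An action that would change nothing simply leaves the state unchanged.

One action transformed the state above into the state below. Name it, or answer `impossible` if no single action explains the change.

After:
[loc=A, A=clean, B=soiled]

Left

try  Left: <A|clean|soiled>  ← match
try Right: <B|clean|soiled>
try  Suck: <B|clean|clean>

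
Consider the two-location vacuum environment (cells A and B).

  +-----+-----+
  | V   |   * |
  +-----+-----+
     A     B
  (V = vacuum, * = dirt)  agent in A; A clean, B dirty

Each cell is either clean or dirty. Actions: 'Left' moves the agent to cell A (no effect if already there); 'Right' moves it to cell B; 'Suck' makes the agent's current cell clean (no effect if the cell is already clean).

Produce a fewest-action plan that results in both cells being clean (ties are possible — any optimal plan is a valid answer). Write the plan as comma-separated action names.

Right, Suck

[1] after Right: <B|clean|dirty>
[2] after Suck: <B|clean|clean>
min 2: go B then Suck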